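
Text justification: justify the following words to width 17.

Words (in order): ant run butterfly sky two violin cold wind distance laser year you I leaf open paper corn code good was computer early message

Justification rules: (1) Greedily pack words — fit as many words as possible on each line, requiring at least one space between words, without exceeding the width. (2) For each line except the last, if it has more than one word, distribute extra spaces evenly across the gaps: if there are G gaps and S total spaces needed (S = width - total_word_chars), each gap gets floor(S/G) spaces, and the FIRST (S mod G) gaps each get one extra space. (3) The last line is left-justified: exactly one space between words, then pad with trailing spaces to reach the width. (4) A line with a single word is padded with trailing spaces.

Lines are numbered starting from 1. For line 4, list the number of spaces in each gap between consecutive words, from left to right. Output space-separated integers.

Line 1: ['ant', 'run', 'butterfly'] (min_width=17, slack=0)
Line 2: ['sky', 'two', 'violin'] (min_width=14, slack=3)
Line 3: ['cold', 'wind'] (min_width=9, slack=8)
Line 4: ['distance', 'laser'] (min_width=14, slack=3)
Line 5: ['year', 'you', 'I', 'leaf'] (min_width=15, slack=2)
Line 6: ['open', 'paper', 'corn'] (min_width=15, slack=2)
Line 7: ['code', 'good', 'was'] (min_width=13, slack=4)
Line 8: ['computer', 'early'] (min_width=14, slack=3)
Line 9: ['message'] (min_width=7, slack=10)

Answer: 4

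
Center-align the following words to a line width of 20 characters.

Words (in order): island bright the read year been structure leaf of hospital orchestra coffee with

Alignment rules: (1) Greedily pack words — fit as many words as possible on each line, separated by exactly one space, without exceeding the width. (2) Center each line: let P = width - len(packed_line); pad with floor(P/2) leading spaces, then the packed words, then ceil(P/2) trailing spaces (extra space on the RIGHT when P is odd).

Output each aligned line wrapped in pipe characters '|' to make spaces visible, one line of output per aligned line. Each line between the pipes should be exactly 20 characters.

Answer: | island bright the  |
|   read year been   |
| structure leaf of  |
| hospital orchestra |
|    coffee with     |

Derivation:
Line 1: ['island', 'bright', 'the'] (min_width=17, slack=3)
Line 2: ['read', 'year', 'been'] (min_width=14, slack=6)
Line 3: ['structure', 'leaf', 'of'] (min_width=17, slack=3)
Line 4: ['hospital', 'orchestra'] (min_width=18, slack=2)
Line 5: ['coffee', 'with'] (min_width=11, slack=9)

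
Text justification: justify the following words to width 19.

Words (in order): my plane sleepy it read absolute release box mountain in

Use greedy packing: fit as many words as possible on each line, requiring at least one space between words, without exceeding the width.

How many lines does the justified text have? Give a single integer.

Answer: 4

Derivation:
Line 1: ['my', 'plane', 'sleepy', 'it'] (min_width=18, slack=1)
Line 2: ['read', 'absolute'] (min_width=13, slack=6)
Line 3: ['release', 'box'] (min_width=11, slack=8)
Line 4: ['mountain', 'in'] (min_width=11, slack=8)
Total lines: 4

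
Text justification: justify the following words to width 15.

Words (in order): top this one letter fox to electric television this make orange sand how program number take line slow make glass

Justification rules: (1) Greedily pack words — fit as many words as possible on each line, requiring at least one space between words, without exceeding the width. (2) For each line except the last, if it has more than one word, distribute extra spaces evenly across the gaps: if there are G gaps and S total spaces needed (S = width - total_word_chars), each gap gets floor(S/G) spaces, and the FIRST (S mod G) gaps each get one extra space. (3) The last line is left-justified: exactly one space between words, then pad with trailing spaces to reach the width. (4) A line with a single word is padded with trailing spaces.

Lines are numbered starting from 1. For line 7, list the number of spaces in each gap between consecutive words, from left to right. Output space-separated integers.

Answer: 2

Derivation:
Line 1: ['top', 'this', 'one'] (min_width=12, slack=3)
Line 2: ['letter', 'fox', 'to'] (min_width=13, slack=2)
Line 3: ['electric'] (min_width=8, slack=7)
Line 4: ['television', 'this'] (min_width=15, slack=0)
Line 5: ['make', 'orange'] (min_width=11, slack=4)
Line 6: ['sand', 'how'] (min_width=8, slack=7)
Line 7: ['program', 'number'] (min_width=14, slack=1)
Line 8: ['take', 'line', 'slow'] (min_width=14, slack=1)
Line 9: ['make', 'glass'] (min_width=10, slack=5)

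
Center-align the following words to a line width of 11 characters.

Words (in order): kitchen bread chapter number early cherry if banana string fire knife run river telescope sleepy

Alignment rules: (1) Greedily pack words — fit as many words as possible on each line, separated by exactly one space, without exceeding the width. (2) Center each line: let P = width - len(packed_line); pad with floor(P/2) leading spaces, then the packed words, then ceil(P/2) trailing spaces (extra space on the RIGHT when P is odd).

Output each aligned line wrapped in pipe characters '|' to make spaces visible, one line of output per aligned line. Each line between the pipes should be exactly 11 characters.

Line 1: ['kitchen'] (min_width=7, slack=4)
Line 2: ['bread'] (min_width=5, slack=6)
Line 3: ['chapter'] (min_width=7, slack=4)
Line 4: ['number'] (min_width=6, slack=5)
Line 5: ['early'] (min_width=5, slack=6)
Line 6: ['cherry', 'if'] (min_width=9, slack=2)
Line 7: ['banana'] (min_width=6, slack=5)
Line 8: ['string', 'fire'] (min_width=11, slack=0)
Line 9: ['knife', 'run'] (min_width=9, slack=2)
Line 10: ['river'] (min_width=5, slack=6)
Line 11: ['telescope'] (min_width=9, slack=2)
Line 12: ['sleepy'] (min_width=6, slack=5)

Answer: |  kitchen  |
|   bread   |
|  chapter  |
|  number   |
|   early   |
| cherry if |
|  banana   |
|string fire|
| knife run |
|   river   |
| telescope |
|  sleepy   |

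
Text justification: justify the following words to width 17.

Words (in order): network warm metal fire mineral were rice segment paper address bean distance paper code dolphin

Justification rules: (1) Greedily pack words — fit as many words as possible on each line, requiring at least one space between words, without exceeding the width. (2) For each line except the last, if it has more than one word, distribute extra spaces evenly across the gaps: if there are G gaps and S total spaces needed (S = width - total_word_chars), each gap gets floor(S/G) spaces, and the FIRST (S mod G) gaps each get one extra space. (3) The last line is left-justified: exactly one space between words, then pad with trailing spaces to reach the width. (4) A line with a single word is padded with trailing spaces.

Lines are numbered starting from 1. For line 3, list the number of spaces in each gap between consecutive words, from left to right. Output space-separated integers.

Line 1: ['network', 'warm'] (min_width=12, slack=5)
Line 2: ['metal', 'fire'] (min_width=10, slack=7)
Line 3: ['mineral', 'were', 'rice'] (min_width=17, slack=0)
Line 4: ['segment', 'paper'] (min_width=13, slack=4)
Line 5: ['address', 'bean'] (min_width=12, slack=5)
Line 6: ['distance', 'paper'] (min_width=14, slack=3)
Line 7: ['code', 'dolphin'] (min_width=12, slack=5)

Answer: 1 1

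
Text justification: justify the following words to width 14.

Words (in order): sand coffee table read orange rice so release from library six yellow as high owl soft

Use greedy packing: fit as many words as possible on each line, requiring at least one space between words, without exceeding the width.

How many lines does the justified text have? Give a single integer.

Line 1: ['sand', 'coffee'] (min_width=11, slack=3)
Line 2: ['table', 'read'] (min_width=10, slack=4)
Line 3: ['orange', 'rice', 'so'] (min_width=14, slack=0)
Line 4: ['release', 'from'] (min_width=12, slack=2)
Line 5: ['library', 'six'] (min_width=11, slack=3)
Line 6: ['yellow', 'as', 'high'] (min_width=14, slack=0)
Line 7: ['owl', 'soft'] (min_width=8, slack=6)
Total lines: 7

Answer: 7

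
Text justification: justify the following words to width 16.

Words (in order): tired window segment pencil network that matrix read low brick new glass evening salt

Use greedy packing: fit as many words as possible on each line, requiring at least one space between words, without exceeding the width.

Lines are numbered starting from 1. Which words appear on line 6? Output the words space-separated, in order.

Answer: evening salt

Derivation:
Line 1: ['tired', 'window'] (min_width=12, slack=4)
Line 2: ['segment', 'pencil'] (min_width=14, slack=2)
Line 3: ['network', 'that'] (min_width=12, slack=4)
Line 4: ['matrix', 'read', 'low'] (min_width=15, slack=1)
Line 5: ['brick', 'new', 'glass'] (min_width=15, slack=1)
Line 6: ['evening', 'salt'] (min_width=12, slack=4)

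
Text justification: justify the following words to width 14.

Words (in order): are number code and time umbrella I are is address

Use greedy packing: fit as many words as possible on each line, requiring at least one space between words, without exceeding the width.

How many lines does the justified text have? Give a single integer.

Answer: 4

Derivation:
Line 1: ['are', 'number'] (min_width=10, slack=4)
Line 2: ['code', 'and', 'time'] (min_width=13, slack=1)
Line 3: ['umbrella', 'I', 'are'] (min_width=14, slack=0)
Line 4: ['is', 'address'] (min_width=10, slack=4)
Total lines: 4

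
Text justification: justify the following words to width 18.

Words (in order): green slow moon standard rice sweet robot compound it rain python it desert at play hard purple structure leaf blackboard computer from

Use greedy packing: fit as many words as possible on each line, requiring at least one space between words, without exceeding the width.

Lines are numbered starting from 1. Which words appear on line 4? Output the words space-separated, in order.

Line 1: ['green', 'slow', 'moon'] (min_width=15, slack=3)
Line 2: ['standard', 'rice'] (min_width=13, slack=5)
Line 3: ['sweet', 'robot'] (min_width=11, slack=7)
Line 4: ['compound', 'it', 'rain'] (min_width=16, slack=2)
Line 5: ['python', 'it', 'desert'] (min_width=16, slack=2)
Line 6: ['at', 'play', 'hard'] (min_width=12, slack=6)
Line 7: ['purple', 'structure'] (min_width=16, slack=2)
Line 8: ['leaf', 'blackboard'] (min_width=15, slack=3)
Line 9: ['computer', 'from'] (min_width=13, slack=5)

Answer: compound it rain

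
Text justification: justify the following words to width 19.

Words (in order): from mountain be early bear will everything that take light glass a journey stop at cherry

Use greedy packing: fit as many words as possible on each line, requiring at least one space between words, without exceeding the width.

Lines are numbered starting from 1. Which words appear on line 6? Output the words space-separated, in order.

Line 1: ['from', 'mountain', 'be'] (min_width=16, slack=3)
Line 2: ['early', 'bear', 'will'] (min_width=15, slack=4)
Line 3: ['everything', 'that'] (min_width=15, slack=4)
Line 4: ['take', 'light', 'glass', 'a'] (min_width=18, slack=1)
Line 5: ['journey', 'stop', 'at'] (min_width=15, slack=4)
Line 6: ['cherry'] (min_width=6, slack=13)

Answer: cherry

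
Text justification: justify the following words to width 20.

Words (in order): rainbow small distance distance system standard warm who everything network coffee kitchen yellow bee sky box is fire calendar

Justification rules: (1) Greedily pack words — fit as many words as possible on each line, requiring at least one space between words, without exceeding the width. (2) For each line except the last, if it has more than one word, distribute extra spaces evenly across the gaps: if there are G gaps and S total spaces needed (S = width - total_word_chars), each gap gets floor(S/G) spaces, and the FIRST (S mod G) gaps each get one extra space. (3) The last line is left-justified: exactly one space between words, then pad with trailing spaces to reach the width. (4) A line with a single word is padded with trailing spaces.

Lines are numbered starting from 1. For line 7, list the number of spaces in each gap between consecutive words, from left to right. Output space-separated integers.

Line 1: ['rainbow', 'small'] (min_width=13, slack=7)
Line 2: ['distance', 'distance'] (min_width=17, slack=3)
Line 3: ['system', 'standard', 'warm'] (min_width=20, slack=0)
Line 4: ['who', 'everything'] (min_width=14, slack=6)
Line 5: ['network', 'coffee'] (min_width=14, slack=6)
Line 6: ['kitchen', 'yellow', 'bee'] (min_width=18, slack=2)
Line 7: ['sky', 'box', 'is', 'fire'] (min_width=15, slack=5)
Line 8: ['calendar'] (min_width=8, slack=12)

Answer: 3 3 2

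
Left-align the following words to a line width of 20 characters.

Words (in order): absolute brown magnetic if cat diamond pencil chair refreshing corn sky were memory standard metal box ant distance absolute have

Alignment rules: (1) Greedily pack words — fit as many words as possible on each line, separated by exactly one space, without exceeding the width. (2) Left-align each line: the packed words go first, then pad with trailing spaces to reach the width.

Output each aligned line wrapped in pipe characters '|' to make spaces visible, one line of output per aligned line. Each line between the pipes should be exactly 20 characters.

Line 1: ['absolute', 'brown'] (min_width=14, slack=6)
Line 2: ['magnetic', 'if', 'cat'] (min_width=15, slack=5)
Line 3: ['diamond', 'pencil', 'chair'] (min_width=20, slack=0)
Line 4: ['refreshing', 'corn', 'sky'] (min_width=19, slack=1)
Line 5: ['were', 'memory', 'standard'] (min_width=20, slack=0)
Line 6: ['metal', 'box', 'ant'] (min_width=13, slack=7)
Line 7: ['distance', 'absolute'] (min_width=17, slack=3)
Line 8: ['have'] (min_width=4, slack=16)

Answer: |absolute brown      |
|magnetic if cat     |
|diamond pencil chair|
|refreshing corn sky |
|were memory standard|
|metal box ant       |
|distance absolute   |
|have                |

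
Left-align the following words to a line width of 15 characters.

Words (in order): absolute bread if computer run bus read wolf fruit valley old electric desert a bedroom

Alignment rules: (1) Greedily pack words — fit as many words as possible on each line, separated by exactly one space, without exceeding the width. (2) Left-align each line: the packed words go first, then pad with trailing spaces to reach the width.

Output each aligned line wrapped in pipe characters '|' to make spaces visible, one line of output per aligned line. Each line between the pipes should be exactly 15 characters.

Answer: |absolute bread |
|if computer run|
|bus read wolf  |
|fruit valley   |
|old electric   |
|desert a       |
|bedroom        |

Derivation:
Line 1: ['absolute', 'bread'] (min_width=14, slack=1)
Line 2: ['if', 'computer', 'run'] (min_width=15, slack=0)
Line 3: ['bus', 'read', 'wolf'] (min_width=13, slack=2)
Line 4: ['fruit', 'valley'] (min_width=12, slack=3)
Line 5: ['old', 'electric'] (min_width=12, slack=3)
Line 6: ['desert', 'a'] (min_width=8, slack=7)
Line 7: ['bedroom'] (min_width=7, slack=8)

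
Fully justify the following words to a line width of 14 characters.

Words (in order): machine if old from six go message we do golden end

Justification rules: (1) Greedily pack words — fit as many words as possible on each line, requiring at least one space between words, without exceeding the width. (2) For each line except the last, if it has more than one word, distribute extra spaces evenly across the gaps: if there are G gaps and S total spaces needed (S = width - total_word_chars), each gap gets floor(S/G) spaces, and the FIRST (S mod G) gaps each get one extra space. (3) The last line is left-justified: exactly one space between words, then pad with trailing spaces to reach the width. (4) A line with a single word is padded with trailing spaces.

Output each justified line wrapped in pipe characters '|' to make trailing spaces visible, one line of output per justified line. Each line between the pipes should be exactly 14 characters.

Line 1: ['machine', 'if', 'old'] (min_width=14, slack=0)
Line 2: ['from', 'six', 'go'] (min_width=11, slack=3)
Line 3: ['message', 'we', 'do'] (min_width=13, slack=1)
Line 4: ['golden', 'end'] (min_width=10, slack=4)

Answer: |machine if old|
|from   six  go|
|message  we do|
|golden end    |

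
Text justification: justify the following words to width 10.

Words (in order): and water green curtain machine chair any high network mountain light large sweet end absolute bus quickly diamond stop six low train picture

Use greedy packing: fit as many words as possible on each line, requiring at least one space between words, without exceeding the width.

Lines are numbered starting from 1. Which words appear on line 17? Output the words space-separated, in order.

Answer: low train

Derivation:
Line 1: ['and', 'water'] (min_width=9, slack=1)
Line 2: ['green'] (min_width=5, slack=5)
Line 3: ['curtain'] (min_width=7, slack=3)
Line 4: ['machine'] (min_width=7, slack=3)
Line 5: ['chair', 'any'] (min_width=9, slack=1)
Line 6: ['high'] (min_width=4, slack=6)
Line 7: ['network'] (min_width=7, slack=3)
Line 8: ['mountain'] (min_width=8, slack=2)
Line 9: ['light'] (min_width=5, slack=5)
Line 10: ['large'] (min_width=5, slack=5)
Line 11: ['sweet', 'end'] (min_width=9, slack=1)
Line 12: ['absolute'] (min_width=8, slack=2)
Line 13: ['bus'] (min_width=3, slack=7)
Line 14: ['quickly'] (min_width=7, slack=3)
Line 15: ['diamond'] (min_width=7, slack=3)
Line 16: ['stop', 'six'] (min_width=8, slack=2)
Line 17: ['low', 'train'] (min_width=9, slack=1)
Line 18: ['picture'] (min_width=7, slack=3)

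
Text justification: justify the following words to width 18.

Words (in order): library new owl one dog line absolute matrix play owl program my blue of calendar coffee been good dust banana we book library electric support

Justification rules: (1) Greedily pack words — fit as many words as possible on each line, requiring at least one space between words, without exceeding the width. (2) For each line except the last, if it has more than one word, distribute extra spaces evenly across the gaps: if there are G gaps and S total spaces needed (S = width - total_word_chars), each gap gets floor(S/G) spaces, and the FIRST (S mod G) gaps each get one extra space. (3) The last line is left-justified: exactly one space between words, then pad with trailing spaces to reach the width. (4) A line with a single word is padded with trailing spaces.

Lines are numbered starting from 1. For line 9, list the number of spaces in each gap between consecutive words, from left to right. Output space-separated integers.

Answer: 3

Derivation:
Line 1: ['library', 'new', 'owl'] (min_width=15, slack=3)
Line 2: ['one', 'dog', 'line'] (min_width=12, slack=6)
Line 3: ['absolute', 'matrix'] (min_width=15, slack=3)
Line 4: ['play', 'owl', 'program'] (min_width=16, slack=2)
Line 5: ['my', 'blue', 'of'] (min_width=10, slack=8)
Line 6: ['calendar', 'coffee'] (min_width=15, slack=3)
Line 7: ['been', 'good', 'dust'] (min_width=14, slack=4)
Line 8: ['banana', 'we', 'book'] (min_width=14, slack=4)
Line 9: ['library', 'electric'] (min_width=16, slack=2)
Line 10: ['support'] (min_width=7, slack=11)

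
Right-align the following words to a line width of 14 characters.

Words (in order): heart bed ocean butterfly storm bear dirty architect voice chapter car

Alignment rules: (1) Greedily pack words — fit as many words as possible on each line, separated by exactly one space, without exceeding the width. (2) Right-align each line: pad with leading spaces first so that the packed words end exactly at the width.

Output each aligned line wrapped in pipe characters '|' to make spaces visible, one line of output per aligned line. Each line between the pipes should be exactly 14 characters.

Line 1: ['heart', 'bed'] (min_width=9, slack=5)
Line 2: ['ocean'] (min_width=5, slack=9)
Line 3: ['butterfly'] (min_width=9, slack=5)
Line 4: ['storm', 'bear'] (min_width=10, slack=4)
Line 5: ['dirty'] (min_width=5, slack=9)
Line 6: ['architect'] (min_width=9, slack=5)
Line 7: ['voice', 'chapter'] (min_width=13, slack=1)
Line 8: ['car'] (min_width=3, slack=11)

Answer: |     heart bed|
|         ocean|
|     butterfly|
|    storm bear|
|         dirty|
|     architect|
| voice chapter|
|           car|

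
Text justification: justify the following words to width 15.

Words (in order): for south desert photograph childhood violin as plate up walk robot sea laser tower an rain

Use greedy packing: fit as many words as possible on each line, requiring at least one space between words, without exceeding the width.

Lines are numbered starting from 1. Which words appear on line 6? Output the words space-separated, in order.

Line 1: ['for', 'south'] (min_width=9, slack=6)
Line 2: ['desert'] (min_width=6, slack=9)
Line 3: ['photograph'] (min_width=10, slack=5)
Line 4: ['childhood'] (min_width=9, slack=6)
Line 5: ['violin', 'as', 'plate'] (min_width=15, slack=0)
Line 6: ['up', 'walk', 'robot'] (min_width=13, slack=2)
Line 7: ['sea', 'laser', 'tower'] (min_width=15, slack=0)
Line 8: ['an', 'rain'] (min_width=7, slack=8)

Answer: up walk robot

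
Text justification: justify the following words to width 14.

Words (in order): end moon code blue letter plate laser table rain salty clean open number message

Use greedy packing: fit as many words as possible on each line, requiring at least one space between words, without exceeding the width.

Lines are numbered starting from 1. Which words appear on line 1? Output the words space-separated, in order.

Answer: end moon code

Derivation:
Line 1: ['end', 'moon', 'code'] (min_width=13, slack=1)
Line 2: ['blue', 'letter'] (min_width=11, slack=3)
Line 3: ['plate', 'laser'] (min_width=11, slack=3)
Line 4: ['table', 'rain'] (min_width=10, slack=4)
Line 5: ['salty', 'clean'] (min_width=11, slack=3)
Line 6: ['open', 'number'] (min_width=11, slack=3)
Line 7: ['message'] (min_width=7, slack=7)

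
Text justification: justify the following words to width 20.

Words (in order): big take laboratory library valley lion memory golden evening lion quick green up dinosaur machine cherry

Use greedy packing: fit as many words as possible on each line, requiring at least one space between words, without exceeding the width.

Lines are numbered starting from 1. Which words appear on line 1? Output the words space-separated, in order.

Line 1: ['big', 'take', 'laboratory'] (min_width=19, slack=1)
Line 2: ['library', 'valley', 'lion'] (min_width=19, slack=1)
Line 3: ['memory', 'golden'] (min_width=13, slack=7)
Line 4: ['evening', 'lion', 'quick'] (min_width=18, slack=2)
Line 5: ['green', 'up', 'dinosaur'] (min_width=17, slack=3)
Line 6: ['machine', 'cherry'] (min_width=14, slack=6)

Answer: big take laboratory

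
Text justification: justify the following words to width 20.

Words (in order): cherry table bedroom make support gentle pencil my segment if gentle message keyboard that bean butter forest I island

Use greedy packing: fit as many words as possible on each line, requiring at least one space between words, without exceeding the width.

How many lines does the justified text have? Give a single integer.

Answer: 7

Derivation:
Line 1: ['cherry', 'table', 'bedroom'] (min_width=20, slack=0)
Line 2: ['make', 'support', 'gentle'] (min_width=19, slack=1)
Line 3: ['pencil', 'my', 'segment', 'if'] (min_width=20, slack=0)
Line 4: ['gentle', 'message'] (min_width=14, slack=6)
Line 5: ['keyboard', 'that', 'bean'] (min_width=18, slack=2)
Line 6: ['butter', 'forest', 'I'] (min_width=15, slack=5)
Line 7: ['island'] (min_width=6, slack=14)
Total lines: 7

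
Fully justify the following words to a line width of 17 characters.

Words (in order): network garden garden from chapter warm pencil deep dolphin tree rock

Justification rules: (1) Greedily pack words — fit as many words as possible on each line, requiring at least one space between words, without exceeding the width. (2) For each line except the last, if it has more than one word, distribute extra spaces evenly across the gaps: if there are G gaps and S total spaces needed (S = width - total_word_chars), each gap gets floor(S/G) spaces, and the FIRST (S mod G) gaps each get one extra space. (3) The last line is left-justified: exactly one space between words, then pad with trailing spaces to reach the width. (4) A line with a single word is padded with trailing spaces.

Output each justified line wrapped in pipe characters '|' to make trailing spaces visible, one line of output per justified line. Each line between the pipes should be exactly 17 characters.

Line 1: ['network', 'garden'] (min_width=14, slack=3)
Line 2: ['garden', 'from'] (min_width=11, slack=6)
Line 3: ['chapter', 'warm'] (min_width=12, slack=5)
Line 4: ['pencil', 'deep'] (min_width=11, slack=6)
Line 5: ['dolphin', 'tree', 'rock'] (min_width=17, slack=0)

Answer: |network    garden|
|garden       from|
|chapter      warm|
|pencil       deep|
|dolphin tree rock|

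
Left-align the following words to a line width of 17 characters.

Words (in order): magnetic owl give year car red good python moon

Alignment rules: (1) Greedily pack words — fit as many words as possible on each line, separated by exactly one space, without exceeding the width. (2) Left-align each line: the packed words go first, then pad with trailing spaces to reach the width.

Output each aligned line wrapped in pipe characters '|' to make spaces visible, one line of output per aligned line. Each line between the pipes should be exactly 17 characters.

Line 1: ['magnetic', 'owl', 'give'] (min_width=17, slack=0)
Line 2: ['year', 'car', 'red', 'good'] (min_width=17, slack=0)
Line 3: ['python', 'moon'] (min_width=11, slack=6)

Answer: |magnetic owl give|
|year car red good|
|python moon      |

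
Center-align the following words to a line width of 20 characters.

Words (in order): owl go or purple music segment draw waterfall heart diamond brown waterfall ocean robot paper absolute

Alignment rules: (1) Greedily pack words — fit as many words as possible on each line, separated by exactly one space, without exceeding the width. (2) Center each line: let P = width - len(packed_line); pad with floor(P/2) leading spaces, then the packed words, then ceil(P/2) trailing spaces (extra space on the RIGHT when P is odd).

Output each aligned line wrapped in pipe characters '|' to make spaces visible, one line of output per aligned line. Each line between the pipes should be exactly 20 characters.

Answer: |  owl go or purple  |
| music segment draw |
|  waterfall heart   |
|   diamond brown    |
|  waterfall ocean   |
|robot paper absolute|

Derivation:
Line 1: ['owl', 'go', 'or', 'purple'] (min_width=16, slack=4)
Line 2: ['music', 'segment', 'draw'] (min_width=18, slack=2)
Line 3: ['waterfall', 'heart'] (min_width=15, slack=5)
Line 4: ['diamond', 'brown'] (min_width=13, slack=7)
Line 5: ['waterfall', 'ocean'] (min_width=15, slack=5)
Line 6: ['robot', 'paper', 'absolute'] (min_width=20, slack=0)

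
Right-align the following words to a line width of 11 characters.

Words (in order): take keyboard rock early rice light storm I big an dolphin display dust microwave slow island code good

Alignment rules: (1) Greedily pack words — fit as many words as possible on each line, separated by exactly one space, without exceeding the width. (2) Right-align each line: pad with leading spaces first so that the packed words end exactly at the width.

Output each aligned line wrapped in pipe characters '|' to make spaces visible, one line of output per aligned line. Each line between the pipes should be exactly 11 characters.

Answer: |       take|
|   keyboard|
| rock early|
| rice light|
|storm I big|
| an dolphin|
|    display|
|       dust|
|  microwave|
|slow island|
|  code good|

Derivation:
Line 1: ['take'] (min_width=4, slack=7)
Line 2: ['keyboard'] (min_width=8, slack=3)
Line 3: ['rock', 'early'] (min_width=10, slack=1)
Line 4: ['rice', 'light'] (min_width=10, slack=1)
Line 5: ['storm', 'I', 'big'] (min_width=11, slack=0)
Line 6: ['an', 'dolphin'] (min_width=10, slack=1)
Line 7: ['display'] (min_width=7, slack=4)
Line 8: ['dust'] (min_width=4, slack=7)
Line 9: ['microwave'] (min_width=9, slack=2)
Line 10: ['slow', 'island'] (min_width=11, slack=0)
Line 11: ['code', 'good'] (min_width=9, slack=2)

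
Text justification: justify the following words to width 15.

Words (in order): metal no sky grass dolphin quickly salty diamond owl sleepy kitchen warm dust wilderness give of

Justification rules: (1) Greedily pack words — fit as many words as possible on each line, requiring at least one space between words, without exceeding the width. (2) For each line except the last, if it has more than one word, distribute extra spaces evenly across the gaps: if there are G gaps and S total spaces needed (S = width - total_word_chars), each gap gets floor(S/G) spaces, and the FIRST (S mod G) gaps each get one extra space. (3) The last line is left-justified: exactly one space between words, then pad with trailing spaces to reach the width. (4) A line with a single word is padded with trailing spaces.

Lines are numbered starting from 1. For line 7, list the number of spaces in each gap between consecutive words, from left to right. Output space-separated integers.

Line 1: ['metal', 'no', 'sky'] (min_width=12, slack=3)
Line 2: ['grass', 'dolphin'] (min_width=13, slack=2)
Line 3: ['quickly', 'salty'] (min_width=13, slack=2)
Line 4: ['diamond', 'owl'] (min_width=11, slack=4)
Line 5: ['sleepy', 'kitchen'] (min_width=14, slack=1)
Line 6: ['warm', 'dust'] (min_width=9, slack=6)
Line 7: ['wilderness', 'give'] (min_width=15, slack=0)
Line 8: ['of'] (min_width=2, slack=13)

Answer: 1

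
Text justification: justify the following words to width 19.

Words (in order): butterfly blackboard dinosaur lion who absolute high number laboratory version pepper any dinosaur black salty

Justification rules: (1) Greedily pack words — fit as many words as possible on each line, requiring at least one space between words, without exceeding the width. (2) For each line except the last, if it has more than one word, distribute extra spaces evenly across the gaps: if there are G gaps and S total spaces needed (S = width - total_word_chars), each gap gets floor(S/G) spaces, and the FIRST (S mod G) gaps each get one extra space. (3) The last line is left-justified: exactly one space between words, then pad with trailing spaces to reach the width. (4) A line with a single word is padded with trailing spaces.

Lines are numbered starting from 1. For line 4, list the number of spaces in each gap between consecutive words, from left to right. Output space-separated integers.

Line 1: ['butterfly'] (min_width=9, slack=10)
Line 2: ['blackboard', 'dinosaur'] (min_width=19, slack=0)
Line 3: ['lion', 'who', 'absolute'] (min_width=17, slack=2)
Line 4: ['high', 'number'] (min_width=11, slack=8)
Line 5: ['laboratory', 'version'] (min_width=18, slack=1)
Line 6: ['pepper', 'any', 'dinosaur'] (min_width=19, slack=0)
Line 7: ['black', 'salty'] (min_width=11, slack=8)

Answer: 9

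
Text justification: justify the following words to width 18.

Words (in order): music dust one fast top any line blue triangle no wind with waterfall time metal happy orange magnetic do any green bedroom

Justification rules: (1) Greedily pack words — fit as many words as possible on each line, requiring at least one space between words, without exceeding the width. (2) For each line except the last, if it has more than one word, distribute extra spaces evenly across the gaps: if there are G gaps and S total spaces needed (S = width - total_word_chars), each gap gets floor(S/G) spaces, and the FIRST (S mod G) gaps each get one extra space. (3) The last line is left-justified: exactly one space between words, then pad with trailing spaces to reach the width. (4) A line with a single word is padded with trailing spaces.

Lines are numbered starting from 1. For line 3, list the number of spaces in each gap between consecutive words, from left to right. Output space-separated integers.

Answer: 2 2

Derivation:
Line 1: ['music', 'dust', 'one'] (min_width=14, slack=4)
Line 2: ['fast', 'top', 'any', 'line'] (min_width=17, slack=1)
Line 3: ['blue', 'triangle', 'no'] (min_width=16, slack=2)
Line 4: ['wind', 'with'] (min_width=9, slack=9)
Line 5: ['waterfall', 'time'] (min_width=14, slack=4)
Line 6: ['metal', 'happy', 'orange'] (min_width=18, slack=0)
Line 7: ['magnetic', 'do', 'any'] (min_width=15, slack=3)
Line 8: ['green', 'bedroom'] (min_width=13, slack=5)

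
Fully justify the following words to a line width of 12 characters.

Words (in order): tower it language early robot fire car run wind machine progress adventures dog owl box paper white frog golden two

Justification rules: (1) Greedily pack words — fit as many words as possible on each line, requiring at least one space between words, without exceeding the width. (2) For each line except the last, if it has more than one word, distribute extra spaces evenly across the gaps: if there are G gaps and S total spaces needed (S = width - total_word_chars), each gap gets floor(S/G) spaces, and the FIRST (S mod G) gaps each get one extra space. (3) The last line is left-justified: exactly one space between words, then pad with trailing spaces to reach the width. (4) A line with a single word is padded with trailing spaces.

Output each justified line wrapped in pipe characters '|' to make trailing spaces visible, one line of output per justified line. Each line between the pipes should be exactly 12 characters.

Answer: |tower     it|
|language    |
|early  robot|
|fire car run|
|wind machine|
|progress    |
|adventures  |
|dog  owl box|
|paper  white|
|frog  golden|
|two         |

Derivation:
Line 1: ['tower', 'it'] (min_width=8, slack=4)
Line 2: ['language'] (min_width=8, slack=4)
Line 3: ['early', 'robot'] (min_width=11, slack=1)
Line 4: ['fire', 'car', 'run'] (min_width=12, slack=0)
Line 5: ['wind', 'machine'] (min_width=12, slack=0)
Line 6: ['progress'] (min_width=8, slack=4)
Line 7: ['adventures'] (min_width=10, slack=2)
Line 8: ['dog', 'owl', 'box'] (min_width=11, slack=1)
Line 9: ['paper', 'white'] (min_width=11, slack=1)
Line 10: ['frog', 'golden'] (min_width=11, slack=1)
Line 11: ['two'] (min_width=3, slack=9)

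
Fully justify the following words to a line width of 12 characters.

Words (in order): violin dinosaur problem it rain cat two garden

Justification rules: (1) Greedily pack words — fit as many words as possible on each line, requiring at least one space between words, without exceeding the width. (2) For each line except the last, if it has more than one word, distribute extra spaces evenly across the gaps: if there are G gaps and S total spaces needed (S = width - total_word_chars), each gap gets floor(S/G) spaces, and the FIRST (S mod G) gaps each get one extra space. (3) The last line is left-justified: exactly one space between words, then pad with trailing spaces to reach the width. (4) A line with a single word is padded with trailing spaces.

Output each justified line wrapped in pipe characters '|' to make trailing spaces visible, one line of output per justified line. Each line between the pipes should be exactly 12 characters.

Line 1: ['violin'] (min_width=6, slack=6)
Line 2: ['dinosaur'] (min_width=8, slack=4)
Line 3: ['problem', 'it'] (min_width=10, slack=2)
Line 4: ['rain', 'cat', 'two'] (min_width=12, slack=0)
Line 5: ['garden'] (min_width=6, slack=6)

Answer: |violin      |
|dinosaur    |
|problem   it|
|rain cat two|
|garden      |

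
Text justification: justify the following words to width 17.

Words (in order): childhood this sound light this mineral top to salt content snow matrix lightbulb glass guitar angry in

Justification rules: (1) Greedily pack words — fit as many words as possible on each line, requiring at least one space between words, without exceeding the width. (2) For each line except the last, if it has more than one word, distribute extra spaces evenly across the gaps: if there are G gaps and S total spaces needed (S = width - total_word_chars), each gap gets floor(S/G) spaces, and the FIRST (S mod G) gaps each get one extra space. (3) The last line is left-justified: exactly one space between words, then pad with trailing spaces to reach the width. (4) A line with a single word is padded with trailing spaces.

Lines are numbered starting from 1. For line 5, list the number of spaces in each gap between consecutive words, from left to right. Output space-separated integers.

Line 1: ['childhood', 'this'] (min_width=14, slack=3)
Line 2: ['sound', 'light', 'this'] (min_width=16, slack=1)
Line 3: ['mineral', 'top', 'to'] (min_width=14, slack=3)
Line 4: ['salt', 'content', 'snow'] (min_width=17, slack=0)
Line 5: ['matrix', 'lightbulb'] (min_width=16, slack=1)
Line 6: ['glass', 'guitar'] (min_width=12, slack=5)
Line 7: ['angry', 'in'] (min_width=8, slack=9)

Answer: 2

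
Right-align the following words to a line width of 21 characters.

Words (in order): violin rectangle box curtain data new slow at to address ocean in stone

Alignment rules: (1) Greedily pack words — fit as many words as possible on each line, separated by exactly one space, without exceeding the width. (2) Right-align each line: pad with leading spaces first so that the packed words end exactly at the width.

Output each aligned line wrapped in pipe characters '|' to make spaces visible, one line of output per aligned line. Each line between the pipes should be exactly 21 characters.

Answer: | violin rectangle box|
|curtain data new slow|
|  at to address ocean|
|             in stone|

Derivation:
Line 1: ['violin', 'rectangle', 'box'] (min_width=20, slack=1)
Line 2: ['curtain', 'data', 'new', 'slow'] (min_width=21, slack=0)
Line 3: ['at', 'to', 'address', 'ocean'] (min_width=19, slack=2)
Line 4: ['in', 'stone'] (min_width=8, slack=13)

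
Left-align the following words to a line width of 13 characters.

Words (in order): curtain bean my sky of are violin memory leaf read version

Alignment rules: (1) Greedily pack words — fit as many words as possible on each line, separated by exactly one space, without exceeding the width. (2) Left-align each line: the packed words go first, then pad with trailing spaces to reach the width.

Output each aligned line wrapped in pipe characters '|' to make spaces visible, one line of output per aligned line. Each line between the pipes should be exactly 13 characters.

Answer: |curtain bean |
|my sky of are|
|violin memory|
|leaf read    |
|version      |

Derivation:
Line 1: ['curtain', 'bean'] (min_width=12, slack=1)
Line 2: ['my', 'sky', 'of', 'are'] (min_width=13, slack=0)
Line 3: ['violin', 'memory'] (min_width=13, slack=0)
Line 4: ['leaf', 'read'] (min_width=9, slack=4)
Line 5: ['version'] (min_width=7, slack=6)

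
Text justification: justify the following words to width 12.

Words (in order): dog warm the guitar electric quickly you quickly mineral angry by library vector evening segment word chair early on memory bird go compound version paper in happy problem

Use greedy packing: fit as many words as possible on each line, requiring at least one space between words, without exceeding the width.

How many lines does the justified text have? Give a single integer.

Answer: 19

Derivation:
Line 1: ['dog', 'warm', 'the'] (min_width=12, slack=0)
Line 2: ['guitar'] (min_width=6, slack=6)
Line 3: ['electric'] (min_width=8, slack=4)
Line 4: ['quickly', 'you'] (min_width=11, slack=1)
Line 5: ['quickly'] (min_width=7, slack=5)
Line 6: ['mineral'] (min_width=7, slack=5)
Line 7: ['angry', 'by'] (min_width=8, slack=4)
Line 8: ['library'] (min_width=7, slack=5)
Line 9: ['vector'] (min_width=6, slack=6)
Line 10: ['evening'] (min_width=7, slack=5)
Line 11: ['segment', 'word'] (min_width=12, slack=0)
Line 12: ['chair', 'early'] (min_width=11, slack=1)
Line 13: ['on', 'memory'] (min_width=9, slack=3)
Line 14: ['bird', 'go'] (min_width=7, slack=5)
Line 15: ['compound'] (min_width=8, slack=4)
Line 16: ['version'] (min_width=7, slack=5)
Line 17: ['paper', 'in'] (min_width=8, slack=4)
Line 18: ['happy'] (min_width=5, slack=7)
Line 19: ['problem'] (min_width=7, slack=5)
Total lines: 19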